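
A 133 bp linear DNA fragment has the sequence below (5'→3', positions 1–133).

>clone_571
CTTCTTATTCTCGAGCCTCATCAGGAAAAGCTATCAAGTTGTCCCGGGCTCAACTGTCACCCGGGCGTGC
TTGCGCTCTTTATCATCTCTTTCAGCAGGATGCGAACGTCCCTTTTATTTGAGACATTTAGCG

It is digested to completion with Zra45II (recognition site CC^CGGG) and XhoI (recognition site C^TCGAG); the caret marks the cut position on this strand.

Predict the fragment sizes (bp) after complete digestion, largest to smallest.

Zra45II sites (CCCGGG) start at positions 43, 60.
Zra45II cuts after base 2 of each site, so after positions 44, 61.
The XhoI site (CTCGAG) starts at position 10.
XhoI cuts after the first base of each site, so after position 10.
Combined cut positions: 10, 44, 61.
Linear molecule, 3 cuts → 4 fragments:
  1–10 → 10 bp
  11–44 → 34 bp
  45–61 → 17 bp
  62–133 → 72 bp
Sorted largest to smallest: 72, 34, 17, 10 bp.

72, 34, 17, 10 bp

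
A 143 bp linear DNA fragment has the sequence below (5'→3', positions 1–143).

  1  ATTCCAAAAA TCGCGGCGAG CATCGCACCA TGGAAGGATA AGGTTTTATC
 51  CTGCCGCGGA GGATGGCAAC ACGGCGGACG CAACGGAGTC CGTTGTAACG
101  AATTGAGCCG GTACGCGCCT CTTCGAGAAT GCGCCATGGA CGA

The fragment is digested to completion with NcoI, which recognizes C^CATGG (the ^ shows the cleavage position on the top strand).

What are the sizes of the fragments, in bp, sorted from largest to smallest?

106, 28, 9 bp

NcoI sites (CCATGG) start at positions 28, 134.
NcoI cuts after the first base of each site, so after positions 28, 134.
Linear molecule, 2 cuts → 3 fragments:
  1–28 → 28 bp
  29–134 → 106 bp
  135–143 → 9 bp
Sorted largest to smallest: 106, 28, 9 bp.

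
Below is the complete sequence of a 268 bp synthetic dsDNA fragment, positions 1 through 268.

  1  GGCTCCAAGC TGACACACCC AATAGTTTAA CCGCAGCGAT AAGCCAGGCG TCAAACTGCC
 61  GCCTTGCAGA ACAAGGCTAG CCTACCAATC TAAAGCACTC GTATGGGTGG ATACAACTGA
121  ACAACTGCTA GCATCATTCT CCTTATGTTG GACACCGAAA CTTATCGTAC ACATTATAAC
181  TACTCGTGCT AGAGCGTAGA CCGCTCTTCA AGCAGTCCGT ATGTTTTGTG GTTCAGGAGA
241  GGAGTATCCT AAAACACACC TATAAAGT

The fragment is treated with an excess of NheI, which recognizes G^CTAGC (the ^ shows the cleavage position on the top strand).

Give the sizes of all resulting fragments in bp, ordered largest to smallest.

NheI sites (GCTAGC) start at positions 76, 127.
NheI cuts after the first base of each site, so after positions 76, 127.
Linear molecule, 2 cuts → 3 fragments:
  1–76 → 76 bp
  77–127 → 51 bp
  128–268 → 141 bp
Sorted largest to smallest: 141, 76, 51 bp.

141, 76, 51 bp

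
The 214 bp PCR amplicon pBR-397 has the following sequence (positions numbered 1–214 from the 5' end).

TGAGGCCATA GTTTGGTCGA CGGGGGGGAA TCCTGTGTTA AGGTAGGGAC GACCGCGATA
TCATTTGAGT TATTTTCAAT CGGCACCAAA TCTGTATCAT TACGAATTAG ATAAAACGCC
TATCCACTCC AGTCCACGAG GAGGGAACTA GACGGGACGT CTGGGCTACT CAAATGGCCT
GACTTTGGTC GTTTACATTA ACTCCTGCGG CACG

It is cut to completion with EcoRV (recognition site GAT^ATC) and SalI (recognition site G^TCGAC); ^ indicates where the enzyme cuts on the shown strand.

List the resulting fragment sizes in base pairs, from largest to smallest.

155, 43, 16 bp

The EcoRV site (GATATC) starts at position 57.
EcoRV cuts after base 3 of each site, so after position 59.
The SalI site (GTCGAC) starts at position 16.
SalI cuts after the first base of each site, so after position 16.
Combined cut positions: 16, 59.
Linear molecule, 2 cuts → 3 fragments:
  1–16 → 16 bp
  17–59 → 43 bp
  60–214 → 155 bp
Sorted largest to smallest: 155, 43, 16 bp.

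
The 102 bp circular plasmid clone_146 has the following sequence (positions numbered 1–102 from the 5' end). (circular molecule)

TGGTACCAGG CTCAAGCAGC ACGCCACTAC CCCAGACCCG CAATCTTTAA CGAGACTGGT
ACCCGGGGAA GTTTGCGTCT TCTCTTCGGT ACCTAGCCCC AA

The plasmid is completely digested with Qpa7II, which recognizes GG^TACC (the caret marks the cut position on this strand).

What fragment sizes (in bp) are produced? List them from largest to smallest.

56, 30, 16 bp

Qpa7II sites (GGTACC) start at positions 2, 58, 88.
Qpa7II cuts after base 2 of each site, so after positions 3, 59, 89.
Circular molecule, 3 cuts → 3 fragments:
  4–59 → 56 bp
  60–89 → 30 bp
  90–102 then 1–3 → 13 + 3 = 16 bp
Sorted largest to smallest: 56, 30, 16 bp.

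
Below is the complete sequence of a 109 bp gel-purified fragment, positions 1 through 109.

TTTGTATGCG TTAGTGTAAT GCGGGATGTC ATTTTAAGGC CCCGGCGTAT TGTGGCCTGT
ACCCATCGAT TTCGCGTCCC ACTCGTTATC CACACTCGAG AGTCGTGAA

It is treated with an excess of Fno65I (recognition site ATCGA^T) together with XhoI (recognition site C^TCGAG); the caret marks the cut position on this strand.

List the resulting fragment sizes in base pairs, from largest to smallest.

The Fno65I site (ATCGAT) starts at position 65.
Fno65I cuts after base 5 of each site (before the last base), so after position 69.
The XhoI site (CTCGAG) starts at position 95.
XhoI cuts after the first base of each site, so after position 95.
Combined cut positions: 69, 95.
Linear molecule, 2 cuts → 3 fragments:
  1–69 → 69 bp
  70–95 → 26 bp
  96–109 → 14 bp
Sorted largest to smallest: 69, 26, 14 bp.

69, 26, 14 bp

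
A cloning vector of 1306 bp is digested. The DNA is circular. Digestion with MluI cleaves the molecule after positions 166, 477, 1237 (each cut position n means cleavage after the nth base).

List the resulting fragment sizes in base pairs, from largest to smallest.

760, 311, 235 bp

Circular molecule, 3 cuts → 3 fragments:
  477 − 166 = 311 bp
  1237 − 477 = 760 bp
  wrap: 1306 − 1237 + 166 = 235 bp
Sorted largest to smallest: 760, 311, 235 bp.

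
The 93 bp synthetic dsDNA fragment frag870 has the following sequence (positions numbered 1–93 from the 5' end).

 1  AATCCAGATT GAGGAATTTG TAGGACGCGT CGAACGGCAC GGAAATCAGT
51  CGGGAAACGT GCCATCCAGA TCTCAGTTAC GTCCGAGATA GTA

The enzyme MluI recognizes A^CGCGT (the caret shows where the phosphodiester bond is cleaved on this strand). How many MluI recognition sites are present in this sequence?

ACGCGT occurs starting at position 25.
MluI cuts at 1 site.

1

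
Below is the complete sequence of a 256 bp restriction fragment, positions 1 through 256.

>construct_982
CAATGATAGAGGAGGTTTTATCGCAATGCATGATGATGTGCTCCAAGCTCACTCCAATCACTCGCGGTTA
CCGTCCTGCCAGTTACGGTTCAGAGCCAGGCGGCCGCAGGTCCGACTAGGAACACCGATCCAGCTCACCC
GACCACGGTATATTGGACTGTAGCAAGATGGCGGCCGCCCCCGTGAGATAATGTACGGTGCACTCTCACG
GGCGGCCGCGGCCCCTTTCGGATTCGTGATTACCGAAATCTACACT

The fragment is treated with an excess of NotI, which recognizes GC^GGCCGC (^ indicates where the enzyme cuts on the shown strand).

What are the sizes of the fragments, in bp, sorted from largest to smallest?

101, 71, 43, 41 bp

NotI sites (GCGGCCGC) start at positions 100, 171, 212.
NotI cuts after base 2 of each site, so after positions 101, 172, 213.
Linear molecule, 3 cuts → 4 fragments:
  1–101 → 101 bp
  102–172 → 71 bp
  173–213 → 41 bp
  214–256 → 43 bp
Sorted largest to smallest: 101, 71, 43, 41 bp.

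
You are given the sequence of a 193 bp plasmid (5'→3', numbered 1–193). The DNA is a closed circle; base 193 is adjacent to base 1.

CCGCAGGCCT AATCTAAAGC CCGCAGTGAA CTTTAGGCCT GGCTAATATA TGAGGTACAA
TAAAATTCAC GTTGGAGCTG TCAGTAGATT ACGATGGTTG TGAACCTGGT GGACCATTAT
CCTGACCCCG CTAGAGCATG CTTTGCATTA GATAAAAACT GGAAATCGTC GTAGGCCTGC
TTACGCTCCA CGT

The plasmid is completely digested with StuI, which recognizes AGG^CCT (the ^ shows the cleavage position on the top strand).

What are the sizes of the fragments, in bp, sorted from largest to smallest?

StuI sites (AGGCCT) start at positions 5, 35, 173.
StuI cuts after base 3 of each site, so after positions 7, 37, 175.
Circular molecule, 3 cuts → 3 fragments:
  8–37 → 30 bp
  38–175 → 138 bp
  176–193 then 1–7 → 18 + 7 = 25 bp
Sorted largest to smallest: 138, 30, 25 bp.

138, 30, 25 bp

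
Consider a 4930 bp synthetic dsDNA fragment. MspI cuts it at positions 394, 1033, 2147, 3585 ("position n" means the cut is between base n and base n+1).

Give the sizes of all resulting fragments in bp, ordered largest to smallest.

1438, 1345, 1114, 639, 394 bp

Linear molecule, 4 cuts → 5 fragments:
  394 − 0 = 394 bp
  1033 − 394 = 639 bp
  2147 − 1033 = 1114 bp
  3585 − 2147 = 1438 bp
  4930 − 3585 = 1345 bp
Sorted largest to smallest: 1438, 1345, 1114, 639, 394 bp.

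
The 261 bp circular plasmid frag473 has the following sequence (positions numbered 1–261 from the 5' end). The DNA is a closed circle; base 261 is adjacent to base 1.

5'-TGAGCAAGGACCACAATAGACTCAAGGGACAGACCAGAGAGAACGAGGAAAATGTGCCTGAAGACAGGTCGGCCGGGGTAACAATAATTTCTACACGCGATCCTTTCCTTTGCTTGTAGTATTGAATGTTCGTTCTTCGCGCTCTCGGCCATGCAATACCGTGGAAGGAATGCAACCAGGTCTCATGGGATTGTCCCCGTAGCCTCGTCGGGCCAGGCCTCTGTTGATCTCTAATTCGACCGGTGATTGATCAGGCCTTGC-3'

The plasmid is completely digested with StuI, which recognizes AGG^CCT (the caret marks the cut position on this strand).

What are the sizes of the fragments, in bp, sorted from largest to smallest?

223, 38 bp

StuI sites (AGGCCT) start at positions 215, 253.
StuI cuts after base 3 of each site, so after positions 217, 255.
Circular molecule, 2 cuts → 2 fragments:
  218–255 → 38 bp
  256–261 then 1–217 → 6 + 217 = 223 bp
Sorted largest to smallest: 223, 38 bp.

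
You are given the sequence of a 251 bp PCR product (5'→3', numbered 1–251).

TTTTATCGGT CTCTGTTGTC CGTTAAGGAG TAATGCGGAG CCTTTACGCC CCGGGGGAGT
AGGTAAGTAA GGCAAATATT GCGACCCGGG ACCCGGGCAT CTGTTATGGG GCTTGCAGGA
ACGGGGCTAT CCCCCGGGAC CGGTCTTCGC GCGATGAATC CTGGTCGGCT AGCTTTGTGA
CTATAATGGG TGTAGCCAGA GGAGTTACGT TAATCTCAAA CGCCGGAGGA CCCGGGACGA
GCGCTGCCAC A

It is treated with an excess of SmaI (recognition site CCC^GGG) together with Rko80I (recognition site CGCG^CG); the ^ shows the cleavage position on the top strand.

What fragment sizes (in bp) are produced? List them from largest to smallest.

82, 52, 41, 35, 18, 16, 7 bp

SmaI sites (CCCGGG) start at positions 50, 85, 92, 133, 231.
SmaI cuts after base 3 of each site, so after positions 52, 87, 94, 135, 233.
The Rko80I site (CGCGCG) starts at position 148.
Rko80I cuts after base 4 of each site, so after position 151.
Combined cut positions: 52, 87, 94, 135, 151, 233.
Linear molecule, 6 cuts → 7 fragments:
  1–52 → 52 bp
  53–87 → 35 bp
  88–94 → 7 bp
  95–135 → 41 bp
  136–151 → 16 bp
  152–233 → 82 bp
  234–251 → 18 bp
Sorted largest to smallest: 82, 52, 41, 35, 18, 16, 7 bp.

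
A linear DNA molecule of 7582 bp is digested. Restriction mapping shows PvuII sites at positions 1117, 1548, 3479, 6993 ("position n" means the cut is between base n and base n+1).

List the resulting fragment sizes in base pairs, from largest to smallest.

Linear molecule, 4 cuts → 5 fragments:
  1117 − 0 = 1117 bp
  1548 − 1117 = 431 bp
  3479 − 1548 = 1931 bp
  6993 − 3479 = 3514 bp
  7582 − 6993 = 589 bp
Sorted largest to smallest: 3514, 1931, 1117, 589, 431 bp.

3514, 1931, 1117, 589, 431 bp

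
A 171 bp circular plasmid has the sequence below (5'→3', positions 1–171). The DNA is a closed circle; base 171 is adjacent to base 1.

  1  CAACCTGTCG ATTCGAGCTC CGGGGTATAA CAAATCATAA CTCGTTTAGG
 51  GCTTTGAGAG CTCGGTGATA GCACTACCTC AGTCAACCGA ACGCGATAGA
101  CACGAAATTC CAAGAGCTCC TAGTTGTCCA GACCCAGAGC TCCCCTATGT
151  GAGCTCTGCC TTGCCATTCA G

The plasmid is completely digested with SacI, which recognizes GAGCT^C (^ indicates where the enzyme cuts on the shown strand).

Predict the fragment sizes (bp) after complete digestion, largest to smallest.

SacI sites (GAGCTC) start at positions 15, 58, 114, 137, 151.
SacI cuts after base 5 of each site (before the last base), so after positions 19, 62, 118, 141, 155.
Circular molecule, 5 cuts → 5 fragments:
  20–62 → 43 bp
  63–118 → 56 bp
  119–141 → 23 bp
  142–155 → 14 bp
  156–171 then 1–19 → 16 + 19 = 35 bp
Sorted largest to smallest: 56, 43, 35, 23, 14 bp.

56, 43, 35, 23, 14 bp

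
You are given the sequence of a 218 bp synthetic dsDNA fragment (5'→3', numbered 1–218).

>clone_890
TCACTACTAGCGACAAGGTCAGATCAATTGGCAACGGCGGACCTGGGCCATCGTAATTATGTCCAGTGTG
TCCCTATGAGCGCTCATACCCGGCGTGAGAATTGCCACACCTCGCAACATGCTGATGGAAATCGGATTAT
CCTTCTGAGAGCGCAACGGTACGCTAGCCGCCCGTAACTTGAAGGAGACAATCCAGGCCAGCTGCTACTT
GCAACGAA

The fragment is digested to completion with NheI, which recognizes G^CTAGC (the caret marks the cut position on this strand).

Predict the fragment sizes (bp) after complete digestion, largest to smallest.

The NheI site (GCTAGC) starts at position 163.
NheI cuts after the first base of each site, so after position 163.
Linear molecule, 1 cut → 2 fragments:
  1–163 → 163 bp
  164–218 → 55 bp
Sorted largest to smallest: 163, 55 bp.

163, 55 bp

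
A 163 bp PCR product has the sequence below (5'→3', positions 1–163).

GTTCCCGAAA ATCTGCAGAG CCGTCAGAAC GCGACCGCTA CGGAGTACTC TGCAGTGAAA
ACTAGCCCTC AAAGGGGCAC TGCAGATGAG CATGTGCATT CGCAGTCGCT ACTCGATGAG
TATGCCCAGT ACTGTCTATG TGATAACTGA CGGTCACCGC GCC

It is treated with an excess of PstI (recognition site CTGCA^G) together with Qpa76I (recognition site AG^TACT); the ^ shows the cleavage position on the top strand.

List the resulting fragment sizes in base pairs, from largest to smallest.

45, 34, 30, 28, 17, 9 bp

PstI sites (CTGCAG) start at positions 13, 50, 80.
PstI cuts after base 5 of each site (before the last base), so after positions 17, 54, 84.
Qpa76I sites (AGTACT) start at positions 44, 128.
Qpa76I cuts after base 2 of each site, so after positions 45, 129.
Combined cut positions: 17, 45, 54, 84, 129.
Linear molecule, 5 cuts → 6 fragments:
  1–17 → 17 bp
  18–45 → 28 bp
  46–54 → 9 bp
  55–84 → 30 bp
  85–129 → 45 bp
  130–163 → 34 bp
Sorted largest to smallest: 45, 34, 30, 28, 17, 9 bp.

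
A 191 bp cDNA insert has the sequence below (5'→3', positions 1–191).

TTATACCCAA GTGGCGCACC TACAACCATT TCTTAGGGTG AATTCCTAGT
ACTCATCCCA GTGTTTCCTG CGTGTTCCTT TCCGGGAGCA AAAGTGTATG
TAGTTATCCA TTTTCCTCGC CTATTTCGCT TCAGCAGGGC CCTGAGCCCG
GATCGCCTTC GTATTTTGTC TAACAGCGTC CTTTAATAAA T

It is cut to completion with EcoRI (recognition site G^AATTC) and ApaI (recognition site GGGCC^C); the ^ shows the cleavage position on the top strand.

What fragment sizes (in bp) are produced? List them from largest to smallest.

The EcoRI site (GAATTC) starts at position 40.
EcoRI cuts after the first base of each site, so after position 40.
The ApaI site (GGGCCC) starts at position 137.
ApaI cuts after base 5 of each site (before the last base), so after position 141.
Combined cut positions: 40, 141.
Linear molecule, 2 cuts → 3 fragments:
  1–40 → 40 bp
  41–141 → 101 bp
  142–191 → 50 bp
Sorted largest to smallest: 101, 50, 40 bp.

101, 50, 40 bp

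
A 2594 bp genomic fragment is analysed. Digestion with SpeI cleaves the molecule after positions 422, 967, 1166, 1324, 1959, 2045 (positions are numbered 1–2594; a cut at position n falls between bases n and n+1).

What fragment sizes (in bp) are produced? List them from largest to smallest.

Linear molecule, 6 cuts → 7 fragments:
  422 − 0 = 422 bp
  967 − 422 = 545 bp
  1166 − 967 = 199 bp
  1324 − 1166 = 158 bp
  1959 − 1324 = 635 bp
  2045 − 1959 = 86 bp
  2594 − 2045 = 549 bp
Sorted largest to smallest: 635, 549, 545, 422, 199, 158, 86 bp.

635, 549, 545, 422, 199, 158, 86 bp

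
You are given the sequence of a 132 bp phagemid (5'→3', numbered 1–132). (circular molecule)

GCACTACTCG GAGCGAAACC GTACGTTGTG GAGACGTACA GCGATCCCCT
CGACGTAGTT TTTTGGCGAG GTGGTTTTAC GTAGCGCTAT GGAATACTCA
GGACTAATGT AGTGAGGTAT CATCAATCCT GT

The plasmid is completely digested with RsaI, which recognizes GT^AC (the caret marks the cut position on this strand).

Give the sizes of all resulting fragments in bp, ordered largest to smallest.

RsaI sites (GTAC) start at positions 21, 36.
RsaI cuts after base 2 of each site, so after positions 22, 37.
Circular molecule, 2 cuts → 2 fragments:
  23–37 → 15 bp
  38–132 then 1–22 → 95 + 22 = 117 bp
Sorted largest to smallest: 117, 15 bp.

117, 15 bp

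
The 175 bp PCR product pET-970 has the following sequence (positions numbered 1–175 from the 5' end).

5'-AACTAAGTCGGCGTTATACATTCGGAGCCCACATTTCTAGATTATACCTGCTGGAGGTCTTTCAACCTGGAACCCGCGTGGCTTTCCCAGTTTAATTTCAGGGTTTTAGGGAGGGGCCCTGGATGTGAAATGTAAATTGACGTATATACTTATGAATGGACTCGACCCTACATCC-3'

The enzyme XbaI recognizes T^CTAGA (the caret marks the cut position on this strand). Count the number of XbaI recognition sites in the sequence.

1

TCTAGA occurs starting at position 36.
XbaI cuts at 1 site.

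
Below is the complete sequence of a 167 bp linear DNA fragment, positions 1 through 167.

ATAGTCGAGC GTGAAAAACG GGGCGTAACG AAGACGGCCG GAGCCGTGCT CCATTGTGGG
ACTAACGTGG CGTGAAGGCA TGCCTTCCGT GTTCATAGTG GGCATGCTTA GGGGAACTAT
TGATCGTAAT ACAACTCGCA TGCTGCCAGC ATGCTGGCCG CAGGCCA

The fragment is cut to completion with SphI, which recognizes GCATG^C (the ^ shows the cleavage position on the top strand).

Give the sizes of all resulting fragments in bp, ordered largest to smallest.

82, 36, 24, 14, 11 bp

SphI sites (GCATGC) start at positions 78, 102, 138, 149.
SphI cuts after base 5 of each site (before the last base), so after positions 82, 106, 142, 153.
Linear molecule, 4 cuts → 5 fragments:
  1–82 → 82 bp
  83–106 → 24 bp
  107–142 → 36 bp
  143–153 → 11 bp
  154–167 → 14 bp
Sorted largest to smallest: 82, 36, 24, 14, 11 bp.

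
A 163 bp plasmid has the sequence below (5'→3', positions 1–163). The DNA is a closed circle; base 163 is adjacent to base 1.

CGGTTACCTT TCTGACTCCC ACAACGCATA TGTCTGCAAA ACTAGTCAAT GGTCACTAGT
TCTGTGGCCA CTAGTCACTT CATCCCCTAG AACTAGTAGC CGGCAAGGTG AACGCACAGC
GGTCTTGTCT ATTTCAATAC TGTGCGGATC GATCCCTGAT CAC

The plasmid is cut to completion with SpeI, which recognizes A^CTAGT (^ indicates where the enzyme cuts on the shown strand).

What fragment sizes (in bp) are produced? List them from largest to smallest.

SpeI sites (ACTAGT) start at positions 41, 55, 70, 92.
SpeI cuts after the first base of each site, so after positions 41, 55, 70, 92.
Circular molecule, 4 cuts → 4 fragments:
  42–55 → 14 bp
  56–70 → 15 bp
  71–92 → 22 bp
  93–163 then 1–41 → 71 + 41 = 112 bp
Sorted largest to smallest: 112, 22, 15, 14 bp.

112, 22, 15, 14 bp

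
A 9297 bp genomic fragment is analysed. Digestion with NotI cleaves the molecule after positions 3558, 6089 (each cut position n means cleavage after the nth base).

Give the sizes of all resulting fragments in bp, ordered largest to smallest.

Linear molecule, 2 cuts → 3 fragments:
  3558 − 0 = 3558 bp
  6089 − 3558 = 2531 bp
  9297 − 6089 = 3208 bp
Sorted largest to smallest: 3558, 3208, 2531 bp.

3558, 3208, 2531 bp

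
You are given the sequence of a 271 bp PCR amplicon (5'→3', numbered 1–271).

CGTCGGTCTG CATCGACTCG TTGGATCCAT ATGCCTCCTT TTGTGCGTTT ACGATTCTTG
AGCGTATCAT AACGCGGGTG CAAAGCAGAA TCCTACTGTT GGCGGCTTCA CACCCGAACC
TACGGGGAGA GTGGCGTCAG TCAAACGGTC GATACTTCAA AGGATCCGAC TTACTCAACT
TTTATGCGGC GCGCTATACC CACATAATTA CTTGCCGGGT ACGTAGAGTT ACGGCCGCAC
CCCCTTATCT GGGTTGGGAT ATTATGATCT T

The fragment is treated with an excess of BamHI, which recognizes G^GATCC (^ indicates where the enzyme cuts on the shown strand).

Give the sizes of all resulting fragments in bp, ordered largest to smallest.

BamHI sites (GGATCC) start at positions 23, 162.
BamHI cuts after the first base of each site, so after positions 23, 162.
Linear molecule, 2 cuts → 3 fragments:
  1–23 → 23 bp
  24–162 → 139 bp
  163–271 → 109 bp
Sorted largest to smallest: 139, 109, 23 bp.

139, 109, 23 bp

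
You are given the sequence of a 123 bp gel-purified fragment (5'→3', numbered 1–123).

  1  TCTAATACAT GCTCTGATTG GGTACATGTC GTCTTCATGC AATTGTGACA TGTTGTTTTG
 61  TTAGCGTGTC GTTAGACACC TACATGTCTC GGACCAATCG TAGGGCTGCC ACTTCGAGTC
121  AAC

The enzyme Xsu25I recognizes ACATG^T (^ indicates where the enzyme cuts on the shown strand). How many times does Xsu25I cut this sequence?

3

ACATGT occurs starting at positions 24, 48, 82.
Xsu25I cuts at 3 sites.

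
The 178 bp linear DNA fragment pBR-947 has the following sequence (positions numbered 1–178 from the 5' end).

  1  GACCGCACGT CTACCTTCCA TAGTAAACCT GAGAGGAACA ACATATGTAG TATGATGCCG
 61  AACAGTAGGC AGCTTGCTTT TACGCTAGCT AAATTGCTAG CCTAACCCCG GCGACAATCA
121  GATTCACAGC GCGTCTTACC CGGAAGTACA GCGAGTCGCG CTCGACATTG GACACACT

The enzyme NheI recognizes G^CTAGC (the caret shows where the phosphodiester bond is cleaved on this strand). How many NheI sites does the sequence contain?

GCTAGC occurs starting at positions 84, 96.
NheI cuts at 2 sites.

2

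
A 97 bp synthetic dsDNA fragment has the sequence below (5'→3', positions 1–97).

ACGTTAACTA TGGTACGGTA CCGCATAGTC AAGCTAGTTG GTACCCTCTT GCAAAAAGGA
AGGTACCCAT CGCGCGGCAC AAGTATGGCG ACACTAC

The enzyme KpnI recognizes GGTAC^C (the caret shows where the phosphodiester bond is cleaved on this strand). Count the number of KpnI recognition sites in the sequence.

GGTACC occurs starting at positions 17, 40, 62.
KpnI cuts at 3 sites.

3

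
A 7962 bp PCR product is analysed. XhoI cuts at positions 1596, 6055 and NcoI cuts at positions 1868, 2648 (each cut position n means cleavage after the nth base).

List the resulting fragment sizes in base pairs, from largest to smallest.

Combined cut positions (sorted): 1596, 1868, 2648, 6055.
Linear molecule, 4 cuts → 5 fragments:
  1596 − 0 = 1596 bp
  1868 − 1596 = 272 bp
  2648 − 1868 = 780 bp
  6055 − 2648 = 3407 bp
  7962 − 6055 = 1907 bp
Sorted largest to smallest: 3407, 1907, 1596, 780, 272 bp.

3407, 1907, 1596, 780, 272 bp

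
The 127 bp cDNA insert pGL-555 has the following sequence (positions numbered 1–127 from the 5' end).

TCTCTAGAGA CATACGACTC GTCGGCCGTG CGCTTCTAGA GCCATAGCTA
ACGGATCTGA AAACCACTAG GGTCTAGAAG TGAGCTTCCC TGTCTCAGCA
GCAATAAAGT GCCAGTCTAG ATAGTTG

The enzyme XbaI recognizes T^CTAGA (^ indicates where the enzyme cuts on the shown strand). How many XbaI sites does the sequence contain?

TCTAGA occurs starting at positions 3, 35, 73, 116.
XbaI cuts at 4 sites.

4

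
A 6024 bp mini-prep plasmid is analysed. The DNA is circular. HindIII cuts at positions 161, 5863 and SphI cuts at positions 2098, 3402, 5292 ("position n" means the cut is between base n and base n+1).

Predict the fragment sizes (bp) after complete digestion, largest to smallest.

Combined cut positions (sorted): 161, 2098, 3402, 5292, 5863.
Circular molecule, 5 cuts → 5 fragments:
  2098 − 161 = 1937 bp
  3402 − 2098 = 1304 bp
  5292 − 3402 = 1890 bp
  5863 − 5292 = 571 bp
  wrap: 6024 − 5863 + 161 = 322 bp
Sorted largest to smallest: 1937, 1890, 1304, 571, 322 bp.

1937, 1890, 1304, 571, 322 bp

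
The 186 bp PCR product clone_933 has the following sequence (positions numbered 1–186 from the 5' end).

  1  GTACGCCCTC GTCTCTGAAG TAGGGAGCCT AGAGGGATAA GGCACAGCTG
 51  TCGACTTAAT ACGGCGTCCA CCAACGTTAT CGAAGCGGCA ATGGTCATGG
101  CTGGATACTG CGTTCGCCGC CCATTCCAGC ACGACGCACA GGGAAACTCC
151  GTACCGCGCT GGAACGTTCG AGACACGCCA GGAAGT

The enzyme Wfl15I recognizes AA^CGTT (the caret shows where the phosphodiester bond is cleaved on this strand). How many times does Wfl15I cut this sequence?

AACGTT occurs starting at positions 73, 163.
Wfl15I cuts at 2 sites.

2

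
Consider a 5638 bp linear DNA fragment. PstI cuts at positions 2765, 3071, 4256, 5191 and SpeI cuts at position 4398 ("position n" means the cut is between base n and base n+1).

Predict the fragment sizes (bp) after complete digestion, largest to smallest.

2765, 1185, 793, 447, 306, 142 bp

Combined cut positions (sorted): 2765, 3071, 4256, 4398, 5191.
Linear molecule, 5 cuts → 6 fragments:
  2765 − 0 = 2765 bp
  3071 − 2765 = 306 bp
  4256 − 3071 = 1185 bp
  4398 − 4256 = 142 bp
  5191 − 4398 = 793 bp
  5638 − 5191 = 447 bp
Sorted largest to smallest: 2765, 1185, 793, 447, 306, 142 bp.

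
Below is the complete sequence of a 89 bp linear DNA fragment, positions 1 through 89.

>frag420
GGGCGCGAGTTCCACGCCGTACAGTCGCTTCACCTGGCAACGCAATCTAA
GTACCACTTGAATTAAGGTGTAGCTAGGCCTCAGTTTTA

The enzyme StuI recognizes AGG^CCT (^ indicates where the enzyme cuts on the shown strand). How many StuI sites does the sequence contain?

AGGCCT occurs starting at position 76.
StuI cuts at 1 site.

1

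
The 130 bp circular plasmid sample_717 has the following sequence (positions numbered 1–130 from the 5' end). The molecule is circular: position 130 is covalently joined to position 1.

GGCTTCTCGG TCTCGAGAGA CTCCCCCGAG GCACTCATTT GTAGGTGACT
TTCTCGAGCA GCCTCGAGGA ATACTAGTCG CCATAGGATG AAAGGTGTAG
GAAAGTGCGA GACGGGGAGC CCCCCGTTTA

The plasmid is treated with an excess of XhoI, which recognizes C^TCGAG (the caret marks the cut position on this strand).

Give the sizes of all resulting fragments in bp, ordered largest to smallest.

79, 41, 10 bp

XhoI sites (CTCGAG) start at positions 12, 53, 63.
XhoI cuts after the first base of each site, so after positions 12, 53, 63.
Circular molecule, 3 cuts → 3 fragments:
  13–53 → 41 bp
  54–63 → 10 bp
  64–130 then 1–12 → 67 + 12 = 79 bp
Sorted largest to smallest: 79, 41, 10 bp.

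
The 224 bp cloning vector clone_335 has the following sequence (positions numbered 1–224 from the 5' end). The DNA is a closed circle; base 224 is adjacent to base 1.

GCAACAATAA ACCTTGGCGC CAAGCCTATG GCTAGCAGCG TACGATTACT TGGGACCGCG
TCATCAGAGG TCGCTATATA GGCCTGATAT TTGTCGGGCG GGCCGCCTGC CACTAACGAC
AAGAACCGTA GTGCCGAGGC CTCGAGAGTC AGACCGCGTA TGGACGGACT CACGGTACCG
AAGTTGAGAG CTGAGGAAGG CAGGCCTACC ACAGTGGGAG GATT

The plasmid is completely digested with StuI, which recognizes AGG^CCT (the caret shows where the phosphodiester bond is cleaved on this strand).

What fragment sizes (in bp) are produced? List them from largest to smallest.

102, 65, 57 bp

StuI sites (AGGCCT) start at positions 80, 137, 202.
StuI cuts after base 3 of each site, so after positions 82, 139, 204.
Circular molecule, 3 cuts → 3 fragments:
  83–139 → 57 bp
  140–204 → 65 bp
  205–224 then 1–82 → 20 + 82 = 102 bp
Sorted largest to smallest: 102, 65, 57 bp.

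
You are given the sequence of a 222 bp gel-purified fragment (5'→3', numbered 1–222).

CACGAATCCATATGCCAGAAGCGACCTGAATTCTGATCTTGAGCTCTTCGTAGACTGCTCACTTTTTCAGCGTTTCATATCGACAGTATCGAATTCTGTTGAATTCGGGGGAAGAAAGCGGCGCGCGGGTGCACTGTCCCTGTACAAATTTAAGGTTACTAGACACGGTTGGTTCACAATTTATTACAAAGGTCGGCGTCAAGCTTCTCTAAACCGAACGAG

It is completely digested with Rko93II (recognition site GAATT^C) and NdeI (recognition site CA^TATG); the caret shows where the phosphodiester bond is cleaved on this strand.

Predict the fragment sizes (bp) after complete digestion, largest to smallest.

Rko93II sites (GAATTC) start at positions 28, 91, 101.
Rko93II cuts after base 5 of each site (before the last base), so after positions 32, 95, 105.
The NdeI site (CATATG) starts at position 9.
NdeI cuts after base 2 of each site, so after position 10.
Combined cut positions: 10, 32, 95, 105.
Linear molecule, 4 cuts → 5 fragments:
  1–10 → 10 bp
  11–32 → 22 bp
  33–95 → 63 bp
  96–105 → 10 bp
  106–222 → 117 bp
Sorted largest to smallest: 117, 63, 22, 10, 10 bp.

117, 63, 22, 10, 10 bp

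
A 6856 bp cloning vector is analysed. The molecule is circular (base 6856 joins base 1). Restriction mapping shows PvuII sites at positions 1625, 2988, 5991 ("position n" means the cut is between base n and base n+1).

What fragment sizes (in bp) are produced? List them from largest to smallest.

3003, 2490, 1363 bp

Circular molecule, 3 cuts → 3 fragments:
  2988 − 1625 = 1363 bp
  5991 − 2988 = 3003 bp
  wrap: 6856 − 5991 + 1625 = 2490 bp
Sorted largest to smallest: 3003, 2490, 1363 bp.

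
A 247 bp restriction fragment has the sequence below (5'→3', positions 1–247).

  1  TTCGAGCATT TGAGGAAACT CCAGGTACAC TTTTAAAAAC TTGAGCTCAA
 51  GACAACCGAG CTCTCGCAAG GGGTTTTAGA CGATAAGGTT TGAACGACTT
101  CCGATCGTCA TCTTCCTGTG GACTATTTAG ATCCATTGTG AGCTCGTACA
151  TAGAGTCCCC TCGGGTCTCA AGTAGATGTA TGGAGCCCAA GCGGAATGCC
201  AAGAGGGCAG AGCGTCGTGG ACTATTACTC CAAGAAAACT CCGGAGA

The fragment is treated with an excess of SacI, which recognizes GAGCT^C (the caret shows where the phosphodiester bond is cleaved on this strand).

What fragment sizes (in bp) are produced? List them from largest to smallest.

SacI sites (GAGCTC) start at positions 43, 58, 140.
SacI cuts after base 5 of each site (before the last base), so after positions 47, 62, 144.
Linear molecule, 3 cuts → 4 fragments:
  1–47 → 47 bp
  48–62 → 15 bp
  63–144 → 82 bp
  145–247 → 103 bp
Sorted largest to smallest: 103, 82, 47, 15 bp.

103, 82, 47, 15 bp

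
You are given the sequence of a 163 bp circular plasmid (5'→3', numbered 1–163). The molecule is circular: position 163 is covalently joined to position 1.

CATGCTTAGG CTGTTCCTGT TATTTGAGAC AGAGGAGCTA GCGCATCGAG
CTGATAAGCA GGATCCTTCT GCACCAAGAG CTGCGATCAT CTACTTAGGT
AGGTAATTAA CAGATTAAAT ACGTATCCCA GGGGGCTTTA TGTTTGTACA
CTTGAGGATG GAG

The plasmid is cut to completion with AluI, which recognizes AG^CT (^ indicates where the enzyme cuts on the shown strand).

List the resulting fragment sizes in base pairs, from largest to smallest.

120, 30, 13 bp

AluI sites (AGCT) start at positions 36, 49, 79.
AluI cuts after base 2 of each site, so after positions 37, 50, 80.
Circular molecule, 3 cuts → 3 fragments:
  38–50 → 13 bp
  51–80 → 30 bp
  81–163 then 1–37 → 83 + 37 = 120 bp
Sorted largest to smallest: 120, 30, 13 bp.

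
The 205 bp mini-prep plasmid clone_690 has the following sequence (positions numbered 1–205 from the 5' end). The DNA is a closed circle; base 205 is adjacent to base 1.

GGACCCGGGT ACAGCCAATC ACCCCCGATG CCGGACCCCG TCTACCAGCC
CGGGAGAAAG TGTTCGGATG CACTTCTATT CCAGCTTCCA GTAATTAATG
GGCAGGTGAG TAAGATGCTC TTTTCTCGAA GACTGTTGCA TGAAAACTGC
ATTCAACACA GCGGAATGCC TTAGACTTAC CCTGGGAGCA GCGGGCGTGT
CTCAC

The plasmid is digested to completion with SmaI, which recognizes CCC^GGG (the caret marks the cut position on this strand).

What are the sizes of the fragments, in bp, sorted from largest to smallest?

160, 45 bp

SmaI sites (CCCGGG) start at positions 4, 49.
SmaI cuts after base 3 of each site, so after positions 6, 51.
Circular molecule, 2 cuts → 2 fragments:
  7–51 → 45 bp
  52–205 then 1–6 → 154 + 6 = 160 bp
Sorted largest to smallest: 160, 45 bp.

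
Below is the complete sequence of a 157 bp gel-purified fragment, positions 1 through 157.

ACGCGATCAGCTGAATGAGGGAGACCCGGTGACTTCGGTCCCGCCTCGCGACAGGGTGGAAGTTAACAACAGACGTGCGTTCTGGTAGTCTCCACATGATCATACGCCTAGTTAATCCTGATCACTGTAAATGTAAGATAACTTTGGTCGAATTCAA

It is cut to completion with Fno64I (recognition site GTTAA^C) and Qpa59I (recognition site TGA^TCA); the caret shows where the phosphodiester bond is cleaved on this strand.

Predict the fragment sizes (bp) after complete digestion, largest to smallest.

66, 36, 33, 22 bp

The Fno64I site (GTTAAC) starts at position 62.
Fno64I cuts after base 5 of each site (before the last base), so after position 66.
Qpa59I sites (TGATCA) start at positions 97, 119.
Qpa59I cuts after base 3 of each site, so after positions 99, 121.
Combined cut positions: 66, 99, 121.
Linear molecule, 3 cuts → 4 fragments:
  1–66 → 66 bp
  67–99 → 33 bp
  100–121 → 22 bp
  122–157 → 36 bp
Sorted largest to smallest: 66, 36, 33, 22 bp.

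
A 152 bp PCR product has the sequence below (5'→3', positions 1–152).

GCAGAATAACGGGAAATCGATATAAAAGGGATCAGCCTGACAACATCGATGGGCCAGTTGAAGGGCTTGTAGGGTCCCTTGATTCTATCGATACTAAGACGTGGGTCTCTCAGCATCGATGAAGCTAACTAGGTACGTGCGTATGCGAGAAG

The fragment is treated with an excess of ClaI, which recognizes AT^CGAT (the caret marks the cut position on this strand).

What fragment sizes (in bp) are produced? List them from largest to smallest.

42, 36, 29, 28, 17 bp

ClaI sites (ATCGAT) start at positions 16, 45, 87, 115.
ClaI cuts after base 2 of each site, so after positions 17, 46, 88, 116.
Linear molecule, 4 cuts → 5 fragments:
  1–17 → 17 bp
  18–46 → 29 bp
  47–88 → 42 bp
  89–116 → 28 bp
  117–152 → 36 bp
Sorted largest to smallest: 42, 36, 29, 28, 17 bp.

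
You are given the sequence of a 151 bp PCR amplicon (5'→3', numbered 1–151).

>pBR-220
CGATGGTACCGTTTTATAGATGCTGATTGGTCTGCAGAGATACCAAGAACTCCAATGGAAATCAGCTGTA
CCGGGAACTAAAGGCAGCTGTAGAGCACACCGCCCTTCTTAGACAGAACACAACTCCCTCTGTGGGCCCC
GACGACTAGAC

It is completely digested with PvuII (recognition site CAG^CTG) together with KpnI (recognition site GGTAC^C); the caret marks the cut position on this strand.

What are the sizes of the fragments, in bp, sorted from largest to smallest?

64, 56, 22, 9 bp

PvuII sites (CAGCTG) start at positions 63, 85.
PvuII cuts after base 3 of each site, so after positions 65, 87.
The KpnI site (GGTACC) starts at position 5.
KpnI cuts after base 5 of each site (before the last base), so after position 9.
Combined cut positions: 9, 65, 87.
Linear molecule, 3 cuts → 4 fragments:
  1–9 → 9 bp
  10–65 → 56 bp
  66–87 → 22 bp
  88–151 → 64 bp
Sorted largest to smallest: 64, 56, 22, 9 bp.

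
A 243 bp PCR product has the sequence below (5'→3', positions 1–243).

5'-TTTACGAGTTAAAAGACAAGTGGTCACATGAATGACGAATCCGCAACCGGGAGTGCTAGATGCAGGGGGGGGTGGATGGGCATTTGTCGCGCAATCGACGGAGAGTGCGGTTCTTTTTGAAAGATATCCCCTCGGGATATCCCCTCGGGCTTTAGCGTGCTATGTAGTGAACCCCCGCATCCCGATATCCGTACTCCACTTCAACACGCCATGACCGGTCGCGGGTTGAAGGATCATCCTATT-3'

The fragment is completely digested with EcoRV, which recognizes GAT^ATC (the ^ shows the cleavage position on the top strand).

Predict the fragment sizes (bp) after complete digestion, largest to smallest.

EcoRV sites (GATATC) start at positions 123, 136, 184.
EcoRV cuts after base 3 of each site, so after positions 125, 138, 186.
Linear molecule, 3 cuts → 4 fragments:
  1–125 → 125 bp
  126–138 → 13 bp
  139–186 → 48 bp
  187–243 → 57 bp
Sorted largest to smallest: 125, 57, 48, 13 bp.

125, 57, 48, 13 bp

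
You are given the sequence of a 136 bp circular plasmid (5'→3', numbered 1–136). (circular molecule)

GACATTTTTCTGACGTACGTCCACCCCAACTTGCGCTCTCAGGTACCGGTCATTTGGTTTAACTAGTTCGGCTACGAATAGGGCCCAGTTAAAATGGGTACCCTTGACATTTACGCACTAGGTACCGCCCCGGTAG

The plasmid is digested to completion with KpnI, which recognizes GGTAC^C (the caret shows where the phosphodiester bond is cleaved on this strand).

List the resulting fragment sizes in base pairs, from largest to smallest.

57, 55, 24 bp

KpnI sites (GGTACC) start at positions 42, 97, 121.
KpnI cuts after base 5 of each site (before the last base), so after positions 46, 101, 125.
Circular molecule, 3 cuts → 3 fragments:
  47–101 → 55 bp
  102–125 → 24 bp
  126–136 then 1–46 → 11 + 46 = 57 bp
Sorted largest to smallest: 57, 55, 24 bp.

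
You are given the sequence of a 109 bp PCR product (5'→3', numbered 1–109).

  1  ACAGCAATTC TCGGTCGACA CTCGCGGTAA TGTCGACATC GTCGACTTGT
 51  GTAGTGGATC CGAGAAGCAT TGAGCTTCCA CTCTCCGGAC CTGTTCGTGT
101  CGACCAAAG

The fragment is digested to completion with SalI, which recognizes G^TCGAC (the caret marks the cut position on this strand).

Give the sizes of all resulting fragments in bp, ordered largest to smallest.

SalI sites (GTCGAC) start at positions 14, 32, 41, 99.
SalI cuts after the first base of each site, so after positions 14, 32, 41, 99.
Linear molecule, 4 cuts → 5 fragments:
  1–14 → 14 bp
  15–32 → 18 bp
  33–41 → 9 bp
  42–99 → 58 bp
  100–109 → 10 bp
Sorted largest to smallest: 58, 18, 14, 10, 9 bp.

58, 18, 14, 10, 9 bp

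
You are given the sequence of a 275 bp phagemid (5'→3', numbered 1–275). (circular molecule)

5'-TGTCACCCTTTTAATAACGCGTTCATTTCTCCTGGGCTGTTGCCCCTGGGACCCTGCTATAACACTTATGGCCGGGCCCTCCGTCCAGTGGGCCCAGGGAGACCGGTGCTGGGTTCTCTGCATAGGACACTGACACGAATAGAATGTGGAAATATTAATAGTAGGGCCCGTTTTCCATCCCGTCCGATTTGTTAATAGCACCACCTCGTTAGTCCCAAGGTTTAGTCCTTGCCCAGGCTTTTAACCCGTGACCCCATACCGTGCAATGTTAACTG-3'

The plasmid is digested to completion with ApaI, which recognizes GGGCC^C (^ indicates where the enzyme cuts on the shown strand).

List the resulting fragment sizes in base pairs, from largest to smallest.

ApaI sites (GGGCCC) start at positions 74, 90, 164.
ApaI cuts after base 5 of each site (before the last base), so after positions 78, 94, 168.
Circular molecule, 3 cuts → 3 fragments:
  79–94 → 16 bp
  95–168 → 74 bp
  169–275 then 1–78 → 107 + 78 = 185 bp
Sorted largest to smallest: 185, 74, 16 bp.

185, 74, 16 bp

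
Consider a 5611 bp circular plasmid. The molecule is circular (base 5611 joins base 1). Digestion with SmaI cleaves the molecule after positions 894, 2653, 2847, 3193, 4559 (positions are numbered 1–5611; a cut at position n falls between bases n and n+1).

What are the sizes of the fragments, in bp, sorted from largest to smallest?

Circular molecule, 5 cuts → 5 fragments:
  2653 − 894 = 1759 bp
  2847 − 2653 = 194 bp
  3193 − 2847 = 346 bp
  4559 − 3193 = 1366 bp
  wrap: 5611 − 4559 + 894 = 1946 bp
Sorted largest to smallest: 1946, 1759, 1366, 346, 194 bp.

1946, 1759, 1366, 346, 194 bp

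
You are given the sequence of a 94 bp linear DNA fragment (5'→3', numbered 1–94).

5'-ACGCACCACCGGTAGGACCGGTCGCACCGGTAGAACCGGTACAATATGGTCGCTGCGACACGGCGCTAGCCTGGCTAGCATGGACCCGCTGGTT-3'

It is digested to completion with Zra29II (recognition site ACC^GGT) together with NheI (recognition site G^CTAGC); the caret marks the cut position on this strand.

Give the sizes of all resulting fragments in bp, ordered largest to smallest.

Zra29II sites (ACCGGT) start at positions 8, 17, 26, 35.
Zra29II cuts after base 3 of each site, so after positions 10, 19, 28, 37.
NheI sites (GCTAGC) start at positions 65, 74.
NheI cuts after the first base of each site, so after positions 65, 74.
Combined cut positions: 10, 19, 28, 37, 65, 74.
Linear molecule, 6 cuts → 7 fragments:
  1–10 → 10 bp
  11–19 → 9 bp
  20–28 → 9 bp
  29–37 → 9 bp
  38–65 → 28 bp
  66–74 → 9 bp
  75–94 → 20 bp
Sorted largest to smallest: 28, 20, 10, 9, 9, 9, 9 bp.

28, 20, 10, 9, 9, 9, 9 bp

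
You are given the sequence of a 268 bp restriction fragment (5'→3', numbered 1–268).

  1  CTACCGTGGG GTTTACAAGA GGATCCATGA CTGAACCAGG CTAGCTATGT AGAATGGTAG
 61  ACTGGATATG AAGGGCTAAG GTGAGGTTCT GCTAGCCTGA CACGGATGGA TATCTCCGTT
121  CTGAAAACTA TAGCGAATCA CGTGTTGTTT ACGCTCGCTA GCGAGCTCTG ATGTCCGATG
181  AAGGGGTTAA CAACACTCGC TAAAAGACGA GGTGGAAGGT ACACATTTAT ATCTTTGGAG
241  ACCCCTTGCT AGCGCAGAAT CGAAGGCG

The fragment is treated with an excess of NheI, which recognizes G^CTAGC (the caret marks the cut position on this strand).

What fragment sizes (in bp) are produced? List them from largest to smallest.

91, 66, 51, 40, 20 bp

NheI sites (GCTAGC) start at positions 40, 91, 157, 248.
NheI cuts after the first base of each site, so after positions 40, 91, 157, 248.
Linear molecule, 4 cuts → 5 fragments:
  1–40 → 40 bp
  41–91 → 51 bp
  92–157 → 66 bp
  158–248 → 91 bp
  249–268 → 20 bp
Sorted largest to smallest: 91, 66, 51, 40, 20 bp.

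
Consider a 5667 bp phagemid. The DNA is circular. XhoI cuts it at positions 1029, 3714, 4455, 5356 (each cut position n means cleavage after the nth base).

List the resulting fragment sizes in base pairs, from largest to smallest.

Circular molecule, 4 cuts → 4 fragments:
  3714 − 1029 = 2685 bp
  4455 − 3714 = 741 bp
  5356 − 4455 = 901 bp
  wrap: 5667 − 5356 + 1029 = 1340 bp
Sorted largest to smallest: 2685, 1340, 901, 741 bp.

2685, 1340, 901, 741 bp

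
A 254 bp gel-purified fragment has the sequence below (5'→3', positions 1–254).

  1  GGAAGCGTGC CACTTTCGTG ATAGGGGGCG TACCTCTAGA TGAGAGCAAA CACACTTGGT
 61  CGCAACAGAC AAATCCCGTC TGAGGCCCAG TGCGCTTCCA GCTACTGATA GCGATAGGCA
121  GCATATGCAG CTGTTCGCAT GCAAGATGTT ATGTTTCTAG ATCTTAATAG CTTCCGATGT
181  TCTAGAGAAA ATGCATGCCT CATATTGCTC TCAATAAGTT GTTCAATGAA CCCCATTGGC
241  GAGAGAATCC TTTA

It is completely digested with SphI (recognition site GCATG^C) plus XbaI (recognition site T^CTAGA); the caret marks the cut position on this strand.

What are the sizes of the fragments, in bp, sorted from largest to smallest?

106, 57, 35, 25, 16, 15 bp

SphI sites (GCATGC) start at positions 137, 193.
SphI cuts after base 5 of each site (before the last base), so after positions 141, 197.
XbaI sites (TCTAGA) start at positions 35, 156, 181.
XbaI cuts after the first base of each site, so after positions 35, 156, 181.
Combined cut positions: 35, 141, 156, 181, 197.
Linear molecule, 5 cuts → 6 fragments:
  1–35 → 35 bp
  36–141 → 106 bp
  142–156 → 15 bp
  157–181 → 25 bp
  182–197 → 16 bp
  198–254 → 57 bp
Sorted largest to smallest: 106, 57, 35, 25, 16, 15 bp.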